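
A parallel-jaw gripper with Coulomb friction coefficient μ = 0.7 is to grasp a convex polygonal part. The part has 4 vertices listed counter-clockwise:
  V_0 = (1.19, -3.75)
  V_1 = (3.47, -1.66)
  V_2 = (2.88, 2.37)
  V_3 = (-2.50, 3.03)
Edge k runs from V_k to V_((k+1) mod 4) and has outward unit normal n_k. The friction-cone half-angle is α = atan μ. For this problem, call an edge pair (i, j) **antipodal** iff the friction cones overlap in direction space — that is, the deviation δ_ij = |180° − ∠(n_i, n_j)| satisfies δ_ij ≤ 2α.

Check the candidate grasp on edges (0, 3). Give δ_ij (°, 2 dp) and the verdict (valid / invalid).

α = atan 0.7 = 34.99°;  2α = 69.98°
edge 0: e_0 = (+2.28, +2.09);  n_0 = (+0.6757, -0.7372)
edge 3: e_3 = (+3.69, -6.78);  n_3 = (-0.8783, -0.4780)
∠(n_0, n_3) = 103.95°
δ = |180° − 103.95°| = 76.05°
76.05° > 2α = 69.98°  →  invalid

δ = 76.05°, invalid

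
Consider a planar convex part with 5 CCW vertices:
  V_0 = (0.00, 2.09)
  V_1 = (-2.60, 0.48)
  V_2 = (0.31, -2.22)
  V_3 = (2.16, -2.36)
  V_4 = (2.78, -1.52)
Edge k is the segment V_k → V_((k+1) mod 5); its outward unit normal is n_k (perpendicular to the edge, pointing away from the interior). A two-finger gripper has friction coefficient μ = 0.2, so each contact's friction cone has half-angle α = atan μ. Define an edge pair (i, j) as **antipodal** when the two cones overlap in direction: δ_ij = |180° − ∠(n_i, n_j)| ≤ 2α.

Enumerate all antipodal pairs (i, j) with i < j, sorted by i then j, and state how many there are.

count = 2; pairs: (0,3), (1,4)

α = atan 0.2 = 11.31°;  2α = 22.62°
n_0 = (-0.5265, +0.8502)
n_1 = (-0.6802, -0.7331)
n_2 = (-0.0755, -0.9971)
n_3 = (+0.8046, -0.5939)
n_4 = (+0.7923, +0.6101)
  (0,1): δ = 74.62°  ·
  (0,2): δ = 36.09°  ·
  (0,3): δ = 21.80°  ✓
  (0,4): δ = 95.83°  ·
  (1,2): δ = 141.47°  ·
  (1,3): δ = 83.57°  ·
  (1,4): δ = 9.54°  ✓
  (2,3): δ = 122.10°  ·
  (2,4): δ = 48.07°  ·
  (3,4): δ = 105.97°  ·
antipodal pairs: 2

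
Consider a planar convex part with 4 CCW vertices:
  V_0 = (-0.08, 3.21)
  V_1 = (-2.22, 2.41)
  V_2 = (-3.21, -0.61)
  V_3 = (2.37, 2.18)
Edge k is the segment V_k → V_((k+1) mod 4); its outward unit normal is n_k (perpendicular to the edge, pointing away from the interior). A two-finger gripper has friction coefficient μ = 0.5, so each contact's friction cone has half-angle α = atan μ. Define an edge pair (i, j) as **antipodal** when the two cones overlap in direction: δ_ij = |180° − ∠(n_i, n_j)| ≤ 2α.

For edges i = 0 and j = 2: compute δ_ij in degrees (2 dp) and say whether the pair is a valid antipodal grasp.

δ = 6.07°, valid

α = atan 0.5 = 26.57°;  2α = 53.13°
edge 0: e_0 = (-2.14, -0.80);  n_0 = (-0.3502, +0.9367)
edge 2: e_2 = (+5.58, +2.79);  n_2 = (+0.4472, -0.8944)
∠(n_0, n_2) = 173.93°
δ = |180° − 173.93°| = 6.07°
6.07° ≤ 2α = 53.13°  →  valid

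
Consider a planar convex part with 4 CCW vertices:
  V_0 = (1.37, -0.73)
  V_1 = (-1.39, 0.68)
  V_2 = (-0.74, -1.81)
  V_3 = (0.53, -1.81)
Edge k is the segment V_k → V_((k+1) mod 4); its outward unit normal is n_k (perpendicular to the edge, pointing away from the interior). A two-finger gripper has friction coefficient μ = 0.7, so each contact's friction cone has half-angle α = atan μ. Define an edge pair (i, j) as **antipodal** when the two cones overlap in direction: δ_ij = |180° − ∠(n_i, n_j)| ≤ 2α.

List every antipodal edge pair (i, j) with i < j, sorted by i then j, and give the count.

α = atan 0.7 = 34.99°;  2α = 69.98°
n_0 = (+0.4549, +0.8905)
n_1 = (-0.9676, -0.2526)
n_2 = (+0.0000, -1.0000)
n_3 = (+0.7894, -0.6139)
  (0,1): δ = 48.31°  ✓
  (0,2): δ = 27.06°  ✓
  (0,3): δ = 79.19°  ·
  (1,2): δ = 104.63°  ·
  (1,3): δ = 52.51°  ✓
  (2,3): δ = 127.87°  ·
antipodal pairs: 3

count = 3; pairs: (0,1), (0,2), (1,3)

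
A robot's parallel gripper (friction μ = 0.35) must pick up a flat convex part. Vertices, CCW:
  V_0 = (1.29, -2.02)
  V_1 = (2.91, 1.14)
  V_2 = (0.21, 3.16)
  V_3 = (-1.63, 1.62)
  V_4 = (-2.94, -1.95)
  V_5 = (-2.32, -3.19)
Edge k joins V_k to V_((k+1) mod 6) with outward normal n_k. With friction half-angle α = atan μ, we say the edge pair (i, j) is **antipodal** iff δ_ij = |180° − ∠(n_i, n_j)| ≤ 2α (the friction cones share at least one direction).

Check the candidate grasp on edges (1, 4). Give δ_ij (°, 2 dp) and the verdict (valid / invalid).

α = atan 0.35 = 19.29°;  2α = 38.58°
edge 1: e_1 = (-2.70, +2.02);  n_1 = (+0.5991, +0.8007)
edge 4: e_4 = (+0.62, -1.24);  n_4 = (-0.8944, -0.4472)
∠(n_1, n_4) = 153.37°
δ = |180° − 153.37°| = 26.63°
26.63° ≤ 2α = 38.58°  →  valid

δ = 26.63°, valid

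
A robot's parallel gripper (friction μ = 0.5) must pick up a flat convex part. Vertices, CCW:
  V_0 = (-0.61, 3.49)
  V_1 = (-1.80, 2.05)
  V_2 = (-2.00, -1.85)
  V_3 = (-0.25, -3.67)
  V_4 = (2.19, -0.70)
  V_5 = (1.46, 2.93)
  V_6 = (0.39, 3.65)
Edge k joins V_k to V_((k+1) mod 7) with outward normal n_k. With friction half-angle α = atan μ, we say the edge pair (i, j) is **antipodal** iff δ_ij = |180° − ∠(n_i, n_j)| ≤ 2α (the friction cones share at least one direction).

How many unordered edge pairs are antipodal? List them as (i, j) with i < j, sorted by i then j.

α = atan 0.5 = 26.57°;  2α = 53.13°
n_0 = (-0.7708, +0.6370)
n_1 = (-0.9987, +0.0512)
n_2 = (-0.7208, -0.6931)
n_3 = (+0.7727, -0.6348)
n_4 = (+0.9804, +0.1972)
n_5 = (+0.5583, +0.8297)
n_6 = (-0.1580, +0.9874)
  (0,1): δ = 143.37°  ·
  (0,2): δ = 96.55°  ·
  (0,3): δ = 0.17°  ✓
  (0,4): δ = 50.94°  ✓
  (0,5): δ = 95.63°  ·
  (0,6): δ = 138.66°  ·
  (1,2): δ = 133.19°  ·
  (1,3): δ = 36.47°  ✓
  (1,4): δ = 14.31°  ✓
  (1,5): δ = 59.00°  ·
  (1,6): δ = 102.03°  ·
  (2,3): δ = 83.28°  ·
  (2,4): δ = 32.51°  ✓
  (2,5): δ = 12.19°  ✓
  (2,6): δ = 55.21°  ·
  (3,4): δ = 129.22°  ·
  (3,5): δ = 84.53°  ·
  (3,6): δ = 41.50°  ✓
  (4,5): δ = 135.31°  ·
  (4,6): δ = 92.28°  ·
  (5,6): δ = 136.97°  ·
antipodal pairs: 7

count = 7; pairs: (0,3), (0,4), (1,3), (1,4), (2,4), (2,5), (3,6)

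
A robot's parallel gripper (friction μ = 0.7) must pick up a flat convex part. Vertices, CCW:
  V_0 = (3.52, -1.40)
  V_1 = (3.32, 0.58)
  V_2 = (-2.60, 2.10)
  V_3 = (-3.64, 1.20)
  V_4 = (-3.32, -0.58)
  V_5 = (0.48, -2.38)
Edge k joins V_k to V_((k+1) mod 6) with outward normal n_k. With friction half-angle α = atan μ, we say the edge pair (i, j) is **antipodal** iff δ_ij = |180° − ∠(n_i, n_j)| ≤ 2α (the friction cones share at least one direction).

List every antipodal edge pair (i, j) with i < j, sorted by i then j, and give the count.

count = 8; pairs: (0,2), (0,3), (0,4), (1,3), (1,4), (1,5), (2,4), (2,5)

α = atan 0.7 = 34.99°;  2α = 69.98°
n_0 = (+0.9949, +0.1005)
n_1 = (+0.2487, +0.9686)
n_2 = (-0.6544, +0.7562)
n_3 = (-0.9842, -0.1769)
n_4 = (-0.4281, -0.9037)
n_5 = (+0.3068, -0.9518)
  (0,1): δ = 110.17°  ·
  (0,2): δ = 54.90°  ✓
  (0,3): δ = 4.42°  ✓
  (0,4): δ = 58.89°  ✓
  (0,5): δ = 102.10°  ·
  (1,2): δ = 124.73°  ·
  (1,3): δ = 65.41°  ✓
  (1,4): δ = 10.95°  ✓
  (1,5): δ = 32.27°  ✓
  (2,3): δ = 120.68°  ·
  (2,4): δ = 66.22°  ✓
  (2,5): δ = 23.00°  ✓
  (3,4): δ = 125.54°  ·
  (3,5): δ = 82.32°  ·
  (4,5): δ = 136.79°  ·
antipodal pairs: 8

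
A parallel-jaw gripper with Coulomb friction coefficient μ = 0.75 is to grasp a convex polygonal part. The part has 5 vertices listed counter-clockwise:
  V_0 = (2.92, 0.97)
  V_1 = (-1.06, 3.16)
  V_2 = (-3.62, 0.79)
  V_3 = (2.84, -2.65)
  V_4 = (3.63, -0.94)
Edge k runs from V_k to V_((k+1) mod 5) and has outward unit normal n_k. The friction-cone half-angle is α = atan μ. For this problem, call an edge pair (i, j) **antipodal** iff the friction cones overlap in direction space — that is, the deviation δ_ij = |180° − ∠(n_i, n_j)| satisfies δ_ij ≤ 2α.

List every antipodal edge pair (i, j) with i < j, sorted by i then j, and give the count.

count = 5; pairs: (0,2), (1,2), (1,3), (1,4), (2,4)

α = atan 0.75 = 36.87°;  2α = 73.74°
n_0 = (+0.4821, +0.8761)
n_1 = (-0.6794, +0.7338)
n_2 = (-0.4700, -0.8827)
n_3 = (+0.9078, -0.4194)
n_4 = (+0.9373, +0.3484)
  (0,1): δ = 108.39°  ·
  (0,2): δ = 0.79°  ✓
  (0,3): δ = 94.03°  ·
  (0,4): δ = 139.21°  ·
  (1,2): δ = 70.83°  ✓
  (1,3): δ = 22.41°  ✓
  (1,4): δ = 67.60°  ✓
  (2,3): δ = 86.76°  ·
  (2,4): δ = 41.57°  ✓
  (3,4): δ = 134.81°  ·
antipodal pairs: 5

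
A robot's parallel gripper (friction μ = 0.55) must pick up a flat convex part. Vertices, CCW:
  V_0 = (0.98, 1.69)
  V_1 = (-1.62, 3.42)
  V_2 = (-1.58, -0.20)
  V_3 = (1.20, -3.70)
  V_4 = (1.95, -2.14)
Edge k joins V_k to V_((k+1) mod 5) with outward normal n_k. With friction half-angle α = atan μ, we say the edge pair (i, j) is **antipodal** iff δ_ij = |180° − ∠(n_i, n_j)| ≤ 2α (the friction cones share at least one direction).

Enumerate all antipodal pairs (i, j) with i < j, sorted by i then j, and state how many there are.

count = 5; pairs: (0,1), (0,2), (1,3), (1,4), (2,4)

α = atan 0.55 = 28.81°;  2α = 57.62°
n_0 = (+0.5540, +0.8325)
n_1 = (-0.9999, -0.0110)
n_2 = (-0.7830, -0.6220)
n_3 = (+0.9013, -0.4333)
n_4 = (+0.9694, +0.2455)
  (0,1): δ = 55.73°  ✓
  (0,2): δ = 17.90°  ✓
  (0,3): δ = 97.96°  ·
  (0,4): δ = 137.85°  ·
  (1,2): δ = 142.17°  ·
  (1,3): δ = 26.31°  ✓
  (1,4): δ = 13.58°  ✓
  (2,3): δ = 64.14°  ·
  (2,4): δ = 24.25°  ✓
  (3,4): δ = 140.11°  ·
antipodal pairs: 5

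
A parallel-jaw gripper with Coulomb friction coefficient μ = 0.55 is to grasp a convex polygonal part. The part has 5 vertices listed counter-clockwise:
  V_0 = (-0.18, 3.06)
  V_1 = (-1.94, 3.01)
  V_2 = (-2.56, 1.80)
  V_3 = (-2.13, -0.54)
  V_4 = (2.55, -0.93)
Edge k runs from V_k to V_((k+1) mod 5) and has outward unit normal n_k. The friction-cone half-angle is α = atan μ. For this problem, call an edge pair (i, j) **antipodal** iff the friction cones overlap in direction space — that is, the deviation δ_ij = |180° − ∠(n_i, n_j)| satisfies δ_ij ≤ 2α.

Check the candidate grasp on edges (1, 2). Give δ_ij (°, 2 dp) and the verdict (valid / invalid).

δ = 142.46°, invalid

α = atan 0.55 = 28.81°;  2α = 57.62°
edge 1: e_1 = (-0.62, -1.21);  n_1 = (-0.8900, +0.4560)
edge 2: e_2 = (+0.43, -2.34);  n_2 = (-0.9835, -0.1807)
∠(n_1, n_2) = 37.54°
δ = |180° − 37.54°| = 142.46°
142.46° > 2α = 57.62°  →  invalid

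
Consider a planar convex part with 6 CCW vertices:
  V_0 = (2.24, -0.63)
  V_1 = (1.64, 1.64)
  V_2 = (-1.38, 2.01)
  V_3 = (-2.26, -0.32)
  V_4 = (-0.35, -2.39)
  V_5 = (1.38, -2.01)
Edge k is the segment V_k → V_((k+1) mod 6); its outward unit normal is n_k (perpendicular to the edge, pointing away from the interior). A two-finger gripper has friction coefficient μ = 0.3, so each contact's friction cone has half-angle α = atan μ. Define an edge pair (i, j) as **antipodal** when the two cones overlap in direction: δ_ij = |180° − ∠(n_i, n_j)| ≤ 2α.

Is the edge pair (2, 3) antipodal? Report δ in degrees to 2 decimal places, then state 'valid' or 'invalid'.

α = atan 0.3 = 16.70°;  2α = 33.40°
edge 2: e_2 = (-0.88, -2.33);  n_2 = (-0.9355, +0.3533)
edge 3: e_3 = (+1.91, -2.07);  n_3 = (-0.7349, -0.6781)
∠(n_2, n_3) = 63.39°
δ = |180° − 63.39°| = 116.61°
116.61° > 2α = 33.40°  →  invalid

δ = 116.61°, invalid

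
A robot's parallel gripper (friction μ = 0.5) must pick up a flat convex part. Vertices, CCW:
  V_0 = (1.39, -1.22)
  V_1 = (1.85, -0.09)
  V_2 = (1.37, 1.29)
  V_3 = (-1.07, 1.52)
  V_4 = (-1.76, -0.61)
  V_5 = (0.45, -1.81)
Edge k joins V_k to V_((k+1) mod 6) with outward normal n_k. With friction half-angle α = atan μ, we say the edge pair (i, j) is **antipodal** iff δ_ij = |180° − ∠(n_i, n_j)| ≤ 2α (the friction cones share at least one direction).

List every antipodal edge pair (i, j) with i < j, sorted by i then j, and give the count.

count = 6; pairs: (0,3), (1,3), (1,4), (2,4), (2,5), (3,5)

α = atan 0.5 = 26.57°;  2α = 53.13°
n_0 = (+0.9262, -0.3770)
n_1 = (+0.9445, +0.3285)
n_2 = (+0.0938, +0.9956)
n_3 = (-0.9513, +0.3082)
n_4 = (-0.4772, -0.8788)
n_5 = (+0.5316, -0.8470)
  (0,1): δ = 138.67°  ·
  (0,2): δ = 73.23°  ·
  (0,3): δ = 4.20°  ✓
  (0,4): δ = 83.65°  ·
  (0,5): δ = 144.27°  ·
  (1,2): δ = 114.56°  ·
  (1,3): δ = 37.13°  ✓
  (1,4): δ = 42.32°  ✓
  (1,5): δ = 102.94°  ·
  (2,3): δ = 102.56°  ·
  (2,4): δ = 23.12°  ✓
  (2,5): δ = 37.50°  ✓
  (3,4): δ = 100.55°  ·
  (3,5): δ = 39.94°  ✓
  (4,5): δ = 119.38°  ·
antipodal pairs: 6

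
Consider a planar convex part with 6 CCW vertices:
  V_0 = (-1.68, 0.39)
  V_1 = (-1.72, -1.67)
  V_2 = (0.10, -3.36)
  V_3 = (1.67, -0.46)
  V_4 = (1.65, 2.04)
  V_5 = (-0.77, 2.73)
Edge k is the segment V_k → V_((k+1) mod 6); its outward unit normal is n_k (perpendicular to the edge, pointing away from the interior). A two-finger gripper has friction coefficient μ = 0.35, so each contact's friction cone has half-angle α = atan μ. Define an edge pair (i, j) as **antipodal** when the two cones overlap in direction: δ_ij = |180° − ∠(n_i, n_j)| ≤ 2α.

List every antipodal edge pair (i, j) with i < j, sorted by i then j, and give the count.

α = atan 0.35 = 19.29°;  2α = 38.58°
n_0 = (-0.9998, +0.0194)
n_1 = (-0.6805, -0.7328)
n_2 = (+0.8794, -0.4761)
n_3 = (+1.0000, +0.0080)
n_4 = (+0.2742, +0.9617)
n_5 = (-0.9320, +0.3624)
  (0,1): δ = 131.77°  ·
  (0,2): δ = 27.32°  ✓
  (0,3): δ = 1.57°  ✓
  (0,4): δ = 75.20°  ·
  (0,5): δ = 159.86°  ·
  (1,2): δ = 75.55°  ·
  (1,3): δ = 46.66°  ·
  (1,4): δ = 26.96°  ✓
  (1,5): δ = 111.63°  ·
  (2,3): δ = 151.11°  ·
  (2,4): δ = 77.48°  ·
  (2,5): δ = 7.18°  ✓
  (3,4): δ = 106.37°  ·
  (3,5): δ = 21.71°  ✓
  (4,5): δ = 95.34°  ·
antipodal pairs: 5

count = 5; pairs: (0,2), (0,3), (1,4), (2,5), (3,5)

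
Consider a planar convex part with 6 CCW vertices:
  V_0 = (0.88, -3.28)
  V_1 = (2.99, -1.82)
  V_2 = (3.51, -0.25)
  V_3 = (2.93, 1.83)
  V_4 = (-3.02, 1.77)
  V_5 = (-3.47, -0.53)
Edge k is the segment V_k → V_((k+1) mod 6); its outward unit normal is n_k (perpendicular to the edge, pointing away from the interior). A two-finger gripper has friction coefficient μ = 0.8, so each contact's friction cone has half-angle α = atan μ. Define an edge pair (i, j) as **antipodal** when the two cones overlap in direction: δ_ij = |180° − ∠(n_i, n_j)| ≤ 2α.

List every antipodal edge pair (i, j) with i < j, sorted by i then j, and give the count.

count = 8; pairs: (0,3), (0,4), (1,3), (1,4), (1,5), (2,4), (2,5), (3,5)

α = atan 0.8 = 38.66°;  2α = 77.32°
n_0 = (+0.5690, -0.8223)
n_1 = (+0.9493, -0.3144)
n_2 = (+0.9633, +0.2686)
n_3 = (-0.0101, +0.9999)
n_4 = (-0.9814, +0.1920)
n_5 = (-0.5344, -0.8453)
  (0,1): δ = 143.01°  ·
  (0,2): δ = 109.10°  ·
  (0,3): δ = 34.10°  ✓
  (0,4): δ = 44.25°  ✓
  (0,5): δ = 113.02°  ·
  (1,2): δ = 146.09°  ·
  (1,3): δ = 71.10°  ✓
  (1,4): δ = 7.26°  ✓
  (1,5): δ = 76.02°  ✓
  (2,3): δ = 105.00°  ·
  (2,4): δ = 26.65°  ✓
  (2,5): δ = 42.12°  ✓
  (3,4): δ = 101.65°  ·
  (3,5): δ = 32.88°  ✓
  (4,5): δ = 111.23°  ·
antipodal pairs: 8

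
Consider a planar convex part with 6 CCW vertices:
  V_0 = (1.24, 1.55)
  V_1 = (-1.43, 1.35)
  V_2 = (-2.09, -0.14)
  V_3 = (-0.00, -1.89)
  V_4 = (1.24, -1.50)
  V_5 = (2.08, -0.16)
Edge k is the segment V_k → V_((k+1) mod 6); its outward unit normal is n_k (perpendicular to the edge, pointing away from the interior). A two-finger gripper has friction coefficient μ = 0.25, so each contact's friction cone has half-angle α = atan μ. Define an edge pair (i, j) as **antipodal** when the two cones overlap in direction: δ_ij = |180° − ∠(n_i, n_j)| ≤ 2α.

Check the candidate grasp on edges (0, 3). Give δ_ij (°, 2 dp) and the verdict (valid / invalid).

δ = 13.18°, valid

α = atan 0.25 = 14.04°;  2α = 28.07°
edge 0: e_0 = (-2.67, -0.20);  n_0 = (-0.0747, +0.9972)
edge 3: e_3 = (+1.24, +0.39);  n_3 = (+0.3000, -0.9539)
∠(n_0, n_3) = 166.82°
δ = |180° − 166.82°| = 13.18°
13.18° ≤ 2α = 28.07°  →  valid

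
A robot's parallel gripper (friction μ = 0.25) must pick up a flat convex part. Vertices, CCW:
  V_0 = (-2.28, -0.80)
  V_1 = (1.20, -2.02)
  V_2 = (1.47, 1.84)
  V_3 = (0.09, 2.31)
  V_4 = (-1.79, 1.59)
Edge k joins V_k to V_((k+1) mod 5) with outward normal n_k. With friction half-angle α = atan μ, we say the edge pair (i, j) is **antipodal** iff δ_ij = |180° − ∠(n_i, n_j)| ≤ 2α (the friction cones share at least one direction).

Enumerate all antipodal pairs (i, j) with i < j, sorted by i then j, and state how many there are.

count = 2; pairs: (0,2), (1,4)

α = atan 0.25 = 14.04°;  2α = 28.07°
n_0 = (-0.3308, -0.9437)
n_1 = (+0.9976, -0.0698)
n_2 = (+0.3224, +0.9466)
n_3 = (-0.3576, +0.9339)
n_4 = (-0.9796, +0.2008)
  (0,1): δ = 74.68°  ·
  (0,2): δ = 0.51°  ✓
  (0,3): δ = 40.28°  ·
  (0,4): δ = 97.73°  ·
  (1,2): δ = 104.81°  ·
  (1,3): δ = 65.04°  ·
  (1,4): δ = 7.59°  ✓
  (2,3): δ = 140.24°  ·
  (2,4): δ = 82.78°  ·
  (3,4): δ = 122.54°  ·
antipodal pairs: 2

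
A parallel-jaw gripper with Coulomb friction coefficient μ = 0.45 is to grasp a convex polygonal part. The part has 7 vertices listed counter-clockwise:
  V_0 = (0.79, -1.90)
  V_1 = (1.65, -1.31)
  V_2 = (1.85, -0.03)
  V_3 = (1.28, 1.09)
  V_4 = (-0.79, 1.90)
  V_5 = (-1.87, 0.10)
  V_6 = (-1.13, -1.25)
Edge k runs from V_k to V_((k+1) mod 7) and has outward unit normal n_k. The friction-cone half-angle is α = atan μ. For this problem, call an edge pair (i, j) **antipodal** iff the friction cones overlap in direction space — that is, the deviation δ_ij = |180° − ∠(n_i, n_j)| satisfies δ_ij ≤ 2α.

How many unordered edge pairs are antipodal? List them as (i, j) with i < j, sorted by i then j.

count = 7; pairs: (0,4), (1,4), (1,5), (2,5), (2,6), (3,5), (3,6)

α = atan 0.45 = 24.23°;  2α = 48.46°
n_0 = (+0.5657, -0.8246)
n_1 = (+0.9880, -0.1544)
n_2 = (+0.8912, +0.4536)
n_3 = (+0.3644, +0.9312)
n_4 = (-0.8575, +0.5145)
n_5 = (-0.8769, -0.4807)
n_6 = (-0.3207, -0.9472)
  (0,1): δ = 133.33°  ·
  (0,2): δ = 97.48°  ·
  (0,3): δ = 55.82°  ·
  (0,4): δ = 24.58°  ✓
  (0,5): δ = 84.28°  ·
  (0,6): δ = 126.84°  ·
  (1,2): δ = 144.15°  ·
  (1,3): δ = 102.49°  ·
  (1,4): δ = 22.08°  ✓
  (1,5): δ = 37.61°  ✓
  (1,6): δ = 80.18°  ·
  (2,3): δ = 138.34°  ·
  (2,4): δ = 57.94°  ·
  (2,5): δ = 1.76°  ✓
  (2,6): δ = 44.32°  ✓
  (3,4): δ = 99.59°  ·
  (3,5): δ = 39.90°  ✓
  (3,6): δ = 2.67°  ✓
  (4,5): δ = 120.31°  ·
  (4,6): δ = 77.74°  ·
  (5,6): δ = 137.43°  ·
antipodal pairs: 7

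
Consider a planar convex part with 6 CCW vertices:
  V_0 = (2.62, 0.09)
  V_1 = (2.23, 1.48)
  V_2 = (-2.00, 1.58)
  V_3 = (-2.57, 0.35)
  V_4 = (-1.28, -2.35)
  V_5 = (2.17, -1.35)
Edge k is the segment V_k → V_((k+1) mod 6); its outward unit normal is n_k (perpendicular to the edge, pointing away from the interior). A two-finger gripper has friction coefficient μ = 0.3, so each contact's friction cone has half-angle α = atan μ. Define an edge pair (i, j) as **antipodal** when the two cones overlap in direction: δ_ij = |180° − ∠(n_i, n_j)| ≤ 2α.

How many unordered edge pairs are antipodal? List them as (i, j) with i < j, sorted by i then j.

count = 3; pairs: (0,3), (1,4), (2,5)

α = atan 0.3 = 16.70°;  2α = 33.40°
n_0 = (+0.9628, +0.2701)
n_1 = (+0.0236, +0.9997)
n_2 = (-0.9073, +0.4205)
n_3 = (-0.9023, -0.4311)
n_4 = (+0.2784, -0.9605)
n_5 = (+0.9545, -0.2983)
  (0,1): δ = 107.03°  ·
  (0,2): δ = 40.54°  ·
  (0,3): δ = 9.86°  ✓
  (0,4): δ = 90.49°  ·
  (0,5): δ = 146.97°  ·
  (1,2): δ = 113.51°  ·
  (1,3): δ = 63.11°  ·
  (1,4): δ = 17.52°  ✓
  (1,5): δ = 74.00°  ·
  (2,3): δ = 129.60°  ·
  (2,4): δ = 48.97°  ·
  (2,5): δ = 7.51°  ✓
  (3,4): δ = 99.37°  ·
  (3,5): δ = 42.89°  ·
  (4,5): δ = 123.52°  ·
antipodal pairs: 3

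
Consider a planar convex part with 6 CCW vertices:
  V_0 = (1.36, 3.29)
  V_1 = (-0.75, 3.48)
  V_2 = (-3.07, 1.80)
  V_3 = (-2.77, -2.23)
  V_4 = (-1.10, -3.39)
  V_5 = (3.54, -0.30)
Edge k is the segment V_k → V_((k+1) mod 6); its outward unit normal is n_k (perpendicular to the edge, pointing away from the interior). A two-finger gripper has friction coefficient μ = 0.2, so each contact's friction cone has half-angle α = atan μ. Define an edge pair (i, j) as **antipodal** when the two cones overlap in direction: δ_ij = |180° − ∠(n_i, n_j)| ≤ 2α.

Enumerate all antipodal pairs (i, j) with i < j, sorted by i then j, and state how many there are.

count = 1; pairs: (1,4)

α = atan 0.2 = 11.31°;  2α = 22.62°
n_0 = (+0.0897, +0.9960)
n_1 = (-0.5865, +0.8099)
n_2 = (-0.9972, -0.0742)
n_3 = (-0.5705, -0.8213)
n_4 = (+0.5543, -0.8323)
n_5 = (+0.8547, +0.5190)
  (0,1): δ = 138.94°  ·
  (0,2): δ = 80.60°  ·
  (0,3): δ = 29.64°  ·
  (0,4): δ = 38.81°  ·
  (0,5): δ = 126.41°  ·
  (1,2): δ = 121.65°  ·
  (1,3): δ = 70.69°  ·
  (1,4): δ = 2.25°  ✓
  (1,5): δ = 85.36°  ·
  (2,3): δ = 129.04°  ·
  (2,4): δ = 60.60°  ·
  (2,5): δ = 27.01°  ·
  (3,4): δ = 111.55°  ·
  (3,5): δ = 23.95°  ·
  (4,5): δ = 92.39°  ·
antipodal pairs: 1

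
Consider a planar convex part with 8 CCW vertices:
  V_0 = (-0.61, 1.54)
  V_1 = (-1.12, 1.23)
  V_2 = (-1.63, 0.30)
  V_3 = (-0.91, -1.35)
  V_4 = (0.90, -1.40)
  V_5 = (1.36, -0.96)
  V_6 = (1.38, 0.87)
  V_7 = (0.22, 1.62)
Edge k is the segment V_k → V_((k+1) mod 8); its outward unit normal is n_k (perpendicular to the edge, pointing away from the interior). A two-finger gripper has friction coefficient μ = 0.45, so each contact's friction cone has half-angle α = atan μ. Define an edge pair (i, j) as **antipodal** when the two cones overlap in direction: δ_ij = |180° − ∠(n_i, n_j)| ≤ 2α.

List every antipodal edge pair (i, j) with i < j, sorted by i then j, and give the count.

count = 9; pairs: (0,3), (0,4), (1,4), (1,5), (2,5), (2,6), (3,6), (3,7), (4,7)

α = atan 0.45 = 24.23°;  2α = 48.46°
n_0 = (-0.5194, +0.8545)
n_1 = (-0.8768, +0.4808)
n_2 = (-0.9165, -0.3999)
n_3 = (-0.0276, -0.9996)
n_4 = (+0.6912, -0.7226)
n_5 = (+0.9999, -0.0109)
n_6 = (+0.5430, +0.8398)
n_7 = (-0.0959, +0.9954)
  (0,1): δ = 150.03°  ·
  (0,2): δ = 97.72°  ·
  (0,3): δ = 32.88°  ✓
  (0,4): δ = 12.43°  ✓
  (0,5): δ = 58.08°  ·
  (0,6): δ = 115.82°  ·
  (0,7): δ = 154.21°  ·
  (1,2): δ = 127.69°  ·
  (1,3): δ = 62.84°  ·
  (1,4): δ = 17.53°  ✓
  (1,5): δ = 28.11°  ✓
  (1,6): δ = 85.86°  ·
  (1,7): δ = 124.25°  ·
  (2,3): δ = 115.16°  ·
  (2,4): δ = 69.85°  ·
  (2,5): δ = 24.20°  ✓
  (2,6): δ = 33.54°  ✓
  (2,7): δ = 71.93°  ·
  (3,4): δ = 134.69°  ·
  (3,5): δ = 89.04°  ·
  (3,6): δ = 31.30°  ✓
  (3,7): δ = 7.09°  ✓
  (4,5): δ = 134.35°  ·
  (4,6): δ = 76.61°  ·
  (4,7): δ = 38.22°  ✓
  (5,6): δ = 122.26°  ·
  (5,7): δ = 83.87°  ·
  (6,7): δ = 141.61°  ·
antipodal pairs: 9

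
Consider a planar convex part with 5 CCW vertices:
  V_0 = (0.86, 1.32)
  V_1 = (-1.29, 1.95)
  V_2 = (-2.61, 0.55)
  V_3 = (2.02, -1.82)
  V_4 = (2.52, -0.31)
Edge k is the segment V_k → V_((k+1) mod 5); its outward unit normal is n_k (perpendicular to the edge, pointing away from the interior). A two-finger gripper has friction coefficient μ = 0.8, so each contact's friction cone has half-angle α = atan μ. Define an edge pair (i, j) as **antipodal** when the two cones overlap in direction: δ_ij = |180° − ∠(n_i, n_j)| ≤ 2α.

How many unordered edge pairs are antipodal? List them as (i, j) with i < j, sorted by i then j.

α = atan 0.8 = 38.66°;  2α = 77.32°
n_0 = (+0.2812, +0.9596)
n_1 = (-0.7276, +0.6860)
n_2 = (-0.4557, -0.8902)
n_3 = (+0.9493, -0.3143)
n_4 = (+0.7006, +0.7135)
  (0,1): δ = 116.98°  ·
  (0,2): δ = 10.78°  ✓
  (0,3): δ = 88.01°  ·
  (0,4): δ = 151.85°  ·
  (1,2): δ = 73.79°  ✓
  (1,3): δ = 24.99°  ✓
  (1,4): δ = 88.84°  ·
  (2,3): δ = 81.21°  ·
  (2,4): δ = 17.37°  ✓
  (3,4): δ = 116.16°  ·
antipodal pairs: 4

count = 4; pairs: (0,2), (1,2), (1,3), (2,4)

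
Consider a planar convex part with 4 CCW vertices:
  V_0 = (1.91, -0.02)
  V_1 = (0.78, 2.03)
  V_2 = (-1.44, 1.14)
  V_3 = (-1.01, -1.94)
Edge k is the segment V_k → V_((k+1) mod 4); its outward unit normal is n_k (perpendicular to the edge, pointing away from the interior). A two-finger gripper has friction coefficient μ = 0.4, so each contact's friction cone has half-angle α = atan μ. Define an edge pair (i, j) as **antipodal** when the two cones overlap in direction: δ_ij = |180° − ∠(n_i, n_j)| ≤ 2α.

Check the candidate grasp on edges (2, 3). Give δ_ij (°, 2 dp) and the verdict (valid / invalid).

δ = 64.62°, invalid

α = atan 0.4 = 21.80°;  2α = 43.60°
edge 2: e_2 = (+0.43, -3.08);  n_2 = (-0.9904, -0.1383)
edge 3: e_3 = (+2.92, +1.92);  n_3 = (+0.5494, -0.8356)
∠(n_2, n_3) = 115.38°
δ = |180° − 115.38°| = 64.62°
64.62° > 2α = 43.60°  →  invalid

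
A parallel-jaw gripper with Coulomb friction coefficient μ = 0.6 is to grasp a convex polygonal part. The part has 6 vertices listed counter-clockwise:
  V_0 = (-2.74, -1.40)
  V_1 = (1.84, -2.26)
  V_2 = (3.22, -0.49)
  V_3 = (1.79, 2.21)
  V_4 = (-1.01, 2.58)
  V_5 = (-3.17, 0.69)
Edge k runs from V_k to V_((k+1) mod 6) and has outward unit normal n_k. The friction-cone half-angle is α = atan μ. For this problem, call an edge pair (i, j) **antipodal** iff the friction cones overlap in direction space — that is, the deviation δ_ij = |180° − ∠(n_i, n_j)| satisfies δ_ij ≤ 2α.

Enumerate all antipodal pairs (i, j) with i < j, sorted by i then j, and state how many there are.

count = 7; pairs: (0,2), (0,3), (0,4), (1,3), (1,4), (1,5), (2,5)

α = atan 0.6 = 30.96°;  2α = 61.93°
n_0 = (-0.1845, -0.9828)
n_1 = (+0.7886, -0.6149)
n_2 = (+0.8837, +0.4680)
n_3 = (+0.1310, +0.9914)
n_4 = (-0.6585, +0.7526)
n_5 = (-0.9795, -0.2015)
  (0,1): δ = 117.31°  ·
  (0,2): δ = 51.46°  ✓
  (0,3): δ = 3.11°  ✓
  (0,4): δ = 51.82°  ✓
  (0,5): δ = 112.26°  ·
  (1,2): δ = 114.15°  ·
  (1,3): δ = 59.59°  ✓
  (1,4): δ = 10.87°  ✓
  (1,5): δ = 49.57°  ✓
  (2,3): δ = 125.43°  ·
  (2,4): δ = 76.72°  ·
  (2,5): δ = 16.28°  ✓
  (3,4): δ = 131.29°  ·
  (3,5): δ = 70.85°  ·
  (4,5): δ = 119.56°  ·
antipodal pairs: 7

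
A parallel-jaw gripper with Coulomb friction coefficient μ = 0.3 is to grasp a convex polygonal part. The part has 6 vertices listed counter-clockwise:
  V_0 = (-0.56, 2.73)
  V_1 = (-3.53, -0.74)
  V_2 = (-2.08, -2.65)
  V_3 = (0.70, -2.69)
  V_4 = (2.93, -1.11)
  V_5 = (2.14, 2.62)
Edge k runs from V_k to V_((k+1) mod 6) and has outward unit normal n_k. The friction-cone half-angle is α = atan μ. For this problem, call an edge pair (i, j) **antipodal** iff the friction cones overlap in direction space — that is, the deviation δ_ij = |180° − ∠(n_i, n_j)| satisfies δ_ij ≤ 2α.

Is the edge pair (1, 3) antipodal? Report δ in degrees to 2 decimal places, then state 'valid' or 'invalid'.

δ = 91.89°, invalid

α = atan 0.3 = 16.70°;  2α = 33.40°
edge 1: e_1 = (+1.45, -1.91);  n_1 = (-0.7965, -0.6047)
edge 3: e_3 = (+2.23, +1.58);  n_3 = (+0.5781, -0.8160)
∠(n_1, n_3) = 88.11°
δ = |180° − 88.11°| = 91.89°
91.89° > 2α = 33.40°  →  invalid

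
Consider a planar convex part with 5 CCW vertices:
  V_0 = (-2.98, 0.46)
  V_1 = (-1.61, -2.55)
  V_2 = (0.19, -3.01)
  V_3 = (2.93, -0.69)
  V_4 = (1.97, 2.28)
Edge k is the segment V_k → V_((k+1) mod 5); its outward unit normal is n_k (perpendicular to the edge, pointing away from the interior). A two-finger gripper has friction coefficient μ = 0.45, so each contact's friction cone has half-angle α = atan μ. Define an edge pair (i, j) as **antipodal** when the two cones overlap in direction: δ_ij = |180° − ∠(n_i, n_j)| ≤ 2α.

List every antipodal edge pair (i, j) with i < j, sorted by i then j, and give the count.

count = 3; pairs: (0,3), (1,4), (2,4)

α = atan 0.45 = 24.23°;  2α = 48.46°
n_0 = (-0.9102, -0.4143)
n_1 = (-0.2476, -0.9689)
n_2 = (+0.6462, -0.7632)
n_3 = (+0.9515, +0.3076)
n_4 = (-0.3451, +0.9386)
  (0,1): δ = 128.81°  ·
  (0,2): δ = 74.22°  ·
  (0,3): δ = 6.56°  ✓
  (0,4): δ = 85.71°  ·
  (1,2): δ = 125.41°  ·
  (1,3): δ = 57.75°  ·
  (1,4): δ = 34.52°  ✓
  (2,3): δ = 112.34°  ·
  (2,4): δ = 20.07°  ✓
  (3,4): δ = 87.73°  ·
antipodal pairs: 3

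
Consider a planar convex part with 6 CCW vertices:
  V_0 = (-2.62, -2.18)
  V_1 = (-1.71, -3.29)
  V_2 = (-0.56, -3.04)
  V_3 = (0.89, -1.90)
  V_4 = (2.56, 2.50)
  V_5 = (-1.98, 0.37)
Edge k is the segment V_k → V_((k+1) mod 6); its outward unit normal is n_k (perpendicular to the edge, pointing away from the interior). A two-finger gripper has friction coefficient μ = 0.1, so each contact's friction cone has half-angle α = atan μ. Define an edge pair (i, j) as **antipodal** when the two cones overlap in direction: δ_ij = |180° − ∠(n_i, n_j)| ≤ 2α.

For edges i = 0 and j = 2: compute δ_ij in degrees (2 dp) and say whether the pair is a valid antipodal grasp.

δ = 91.17°, invalid

α = atan 0.1 = 5.71°;  2α = 11.42°
edge 0: e_0 = (+0.91, -1.11);  n_0 = (-0.7733, -0.6340)
edge 2: e_2 = (+1.45, +1.14);  n_2 = (+0.6181, -0.7861)
∠(n_0, n_2) = 88.83°
δ = |180° − 88.83°| = 91.17°
91.17° > 2α = 11.42°  →  invalid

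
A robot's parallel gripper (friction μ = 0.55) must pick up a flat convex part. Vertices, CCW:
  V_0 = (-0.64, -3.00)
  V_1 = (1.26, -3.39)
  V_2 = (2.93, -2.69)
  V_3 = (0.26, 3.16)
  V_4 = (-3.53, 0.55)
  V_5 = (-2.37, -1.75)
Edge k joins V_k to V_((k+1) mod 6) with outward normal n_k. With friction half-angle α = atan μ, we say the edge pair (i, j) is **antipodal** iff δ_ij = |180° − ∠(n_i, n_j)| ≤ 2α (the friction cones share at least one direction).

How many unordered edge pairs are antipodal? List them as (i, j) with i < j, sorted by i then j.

α = atan 0.55 = 28.81°;  2α = 57.62°
n_0 = (-0.2011, -0.9796)
n_1 = (+0.3866, -0.9223)
n_2 = (+0.9097, +0.4152)
n_3 = (-0.5672, +0.8236)
n_4 = (-0.8929, -0.4503)
n_5 = (-0.5857, -0.8106)
  (0,1): δ = 145.66°  ·
  (0,2): δ = 53.87°  ✓
  (0,3): δ = 46.15°  ✓
  (0,4): δ = 128.36°  ·
  (0,5): δ = 155.75°  ·
  (1,2): δ = 88.21°  ·
  (1,3): δ = 11.81°  ✓
  (1,4): δ = 94.02°  ·
  (1,5): δ = 121.41°  ·
  (2,3): δ = 79.98°  ·
  (2,4): δ = 2.23°  ✓
  (2,5): δ = 29.62°  ✓
  (3,4): δ = 97.79°  ·
  (3,5): δ = 70.40°  ·
  (4,5): δ = 152.61°  ·
antipodal pairs: 5

count = 5; pairs: (0,2), (0,3), (1,3), (2,4), (2,5)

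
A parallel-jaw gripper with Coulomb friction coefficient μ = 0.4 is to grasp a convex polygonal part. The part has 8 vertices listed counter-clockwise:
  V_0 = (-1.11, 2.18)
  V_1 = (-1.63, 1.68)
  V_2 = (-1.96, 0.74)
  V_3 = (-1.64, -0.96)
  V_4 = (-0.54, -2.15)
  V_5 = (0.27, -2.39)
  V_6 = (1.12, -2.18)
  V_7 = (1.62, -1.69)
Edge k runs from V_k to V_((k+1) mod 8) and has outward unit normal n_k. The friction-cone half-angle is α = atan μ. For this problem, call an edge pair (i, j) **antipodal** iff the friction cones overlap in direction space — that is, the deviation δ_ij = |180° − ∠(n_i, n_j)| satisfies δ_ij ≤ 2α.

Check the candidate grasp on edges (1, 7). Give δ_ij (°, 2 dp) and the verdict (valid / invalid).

α = atan 0.4 = 21.80°;  2α = 43.60°
edge 1: e_1 = (-0.33, -0.94);  n_1 = (-0.9435, +0.3312)
edge 7: e_7 = (-2.73, +3.87);  n_7 = (+0.8171, +0.5764)
∠(n_1, n_7) = 125.46°
δ = |180° − 125.46°| = 54.54°
54.54° > 2α = 43.60°  →  invalid

δ = 54.54°, invalid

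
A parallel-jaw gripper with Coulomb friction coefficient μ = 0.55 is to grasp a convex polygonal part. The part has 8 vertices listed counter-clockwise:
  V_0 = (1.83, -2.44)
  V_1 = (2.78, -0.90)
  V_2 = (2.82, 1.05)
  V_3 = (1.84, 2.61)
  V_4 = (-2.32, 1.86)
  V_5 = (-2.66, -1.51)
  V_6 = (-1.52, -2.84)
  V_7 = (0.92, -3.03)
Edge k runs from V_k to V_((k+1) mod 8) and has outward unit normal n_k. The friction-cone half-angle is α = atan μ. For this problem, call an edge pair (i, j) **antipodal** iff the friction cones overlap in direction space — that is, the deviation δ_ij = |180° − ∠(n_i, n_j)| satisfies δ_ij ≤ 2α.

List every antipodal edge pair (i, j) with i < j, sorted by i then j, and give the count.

α = atan 0.55 = 28.81°;  2α = 57.62°
n_0 = (+0.8511, -0.5250)
n_1 = (+0.9998, -0.0205)
n_2 = (+0.8468, +0.5319)
n_3 = (-0.1774, +0.9841)
n_4 = (-0.9949, +0.1004)
n_5 = (-0.7593, -0.6508)
n_6 = (-0.0776, -0.9970)
n_7 = (+0.5440, -0.8391)
  (0,1): δ = 149.51°  ·
  (0,2): δ = 116.19°  ·
  (0,3): δ = 48.11°  ✓
  (0,4): δ = 25.91°  ✓
  (0,5): δ = 72.27°  ·
  (0,6): δ = 117.22°  ·
  (0,7): δ = 154.63°  ·
  (1,2): δ = 146.69°  ·
  (1,3): δ = 78.60°  ·
  (1,4): δ = 4.59°  ✓
  (1,5): δ = 41.78°  ✓
  (1,6): δ = 86.72°  ·
  (1,7): δ = 124.13°  ·
  (2,3): δ = 111.92°  ·
  (2,4): δ = 37.90°  ✓
  (2,5): δ = 8.46°  ✓
  (2,6): δ = 53.41°  ✓
  (2,7): δ = 90.82°  ·
  (3,4): δ = 105.98°  ·
  (3,5): δ = 59.62°  ·
  (3,6): δ = 14.67°  ✓
  (3,7): δ = 22.74°  ✓
  (4,5): δ = 133.64°  ·
  (4,6): δ = 88.69°  ·
  (4,7): δ = 51.28°  ✓
  (5,6): δ = 135.05°  ·
  (5,7): δ = 97.64°  ·
  (6,7): δ = 142.59°  ·
antipodal pairs: 10

count = 10; pairs: (0,3), (0,4), (1,4), (1,5), (2,4), (2,5), (2,6), (3,6), (3,7), (4,7)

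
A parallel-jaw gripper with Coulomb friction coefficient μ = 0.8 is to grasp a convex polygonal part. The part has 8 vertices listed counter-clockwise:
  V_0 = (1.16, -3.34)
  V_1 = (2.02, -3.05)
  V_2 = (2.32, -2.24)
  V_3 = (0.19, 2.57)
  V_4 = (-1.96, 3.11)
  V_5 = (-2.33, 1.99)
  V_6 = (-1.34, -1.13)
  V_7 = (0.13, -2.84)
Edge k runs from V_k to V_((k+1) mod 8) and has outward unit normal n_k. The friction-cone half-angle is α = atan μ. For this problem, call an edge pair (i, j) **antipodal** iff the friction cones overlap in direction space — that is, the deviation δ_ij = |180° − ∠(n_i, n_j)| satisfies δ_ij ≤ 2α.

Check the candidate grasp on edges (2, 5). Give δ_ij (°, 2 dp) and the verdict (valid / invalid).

δ = 6.28°, valid

α = atan 0.8 = 38.66°;  2α = 77.32°
edge 2: e_2 = (-2.13, +4.81);  n_2 = (+0.9144, +0.4049)
edge 5: e_5 = (+0.99, -3.12);  n_5 = (-0.9532, -0.3024)
∠(n_2, n_5) = 173.72°
δ = |180° − 173.72°| = 6.28°
6.28° ≤ 2α = 77.32°  →  valid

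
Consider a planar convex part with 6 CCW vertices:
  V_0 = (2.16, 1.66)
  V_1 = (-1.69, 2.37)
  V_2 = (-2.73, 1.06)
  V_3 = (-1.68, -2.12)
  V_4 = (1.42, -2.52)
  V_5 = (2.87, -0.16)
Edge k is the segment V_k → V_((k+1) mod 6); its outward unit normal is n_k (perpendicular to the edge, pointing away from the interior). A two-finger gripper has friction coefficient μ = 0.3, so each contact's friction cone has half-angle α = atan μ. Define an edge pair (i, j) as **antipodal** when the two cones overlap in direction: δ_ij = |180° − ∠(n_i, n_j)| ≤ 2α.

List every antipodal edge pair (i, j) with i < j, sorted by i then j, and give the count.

α = atan 0.3 = 16.70°;  2α = 33.40°
n_0 = (+0.1814, +0.9834)
n_1 = (-0.7832, +0.6218)
n_2 = (-0.9496, -0.3135)
n_3 = (-0.1280, -0.9918)
n_4 = (+0.8520, -0.5235)
n_5 = (+0.9316, +0.3634)
  (0,1): δ = 118.00°  ·
  (0,2): δ = 61.28°  ·
  (0,3): δ = 3.10°  ✓
  (0,4): δ = 68.88°  ·
  (0,5): δ = 121.76°  ·
  (1,2): δ = 123.28°  ·
  (1,3): δ = 58.91°  ·
  (1,4): δ = 6.88°  ✓
  (1,5): δ = 59.76°  ·
  (2,3): δ = 115.63°  ·
  (2,4): δ = 49.84°  ·
  (2,5): δ = 3.04°  ✓
  (3,4): δ = 114.21°  ·
  (3,5): δ = 61.34°  ·
  (4,5): δ = 127.12°  ·
antipodal pairs: 3

count = 3; pairs: (0,3), (1,4), (2,5)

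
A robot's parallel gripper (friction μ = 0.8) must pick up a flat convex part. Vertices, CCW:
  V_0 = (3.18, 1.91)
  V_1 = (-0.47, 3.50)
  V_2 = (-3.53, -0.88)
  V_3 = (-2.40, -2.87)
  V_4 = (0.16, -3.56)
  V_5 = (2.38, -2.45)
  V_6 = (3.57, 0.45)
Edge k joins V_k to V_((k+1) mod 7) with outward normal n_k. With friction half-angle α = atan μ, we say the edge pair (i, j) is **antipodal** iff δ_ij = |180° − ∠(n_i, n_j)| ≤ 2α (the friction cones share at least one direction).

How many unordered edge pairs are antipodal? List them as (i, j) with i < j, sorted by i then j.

count = 10; pairs: (0,2), (0,3), (0,4), (1,3), (1,4), (1,5), (1,6), (2,5), (2,6), (3,6)

α = atan 0.8 = 38.66°;  2α = 77.32°
n_0 = (+0.3994, +0.9168)
n_1 = (-0.8198, +0.5727)
n_2 = (-0.8696, -0.4938)
n_3 = (-0.2602, -0.9655)
n_4 = (+0.4472, -0.8944)
n_5 = (+0.9251, -0.3796)
n_6 = (+0.9661, +0.2581)
  (0,1): δ = 101.40°  ·
  (0,2): δ = 36.87°  ✓
  (0,3): δ = 8.45°  ✓
  (0,4): δ = 50.10°  ✓
  (0,5): δ = 91.23°  ·
  (0,6): δ = 128.49°  ·
  (1,2): δ = 115.47°  ·
  (1,3): δ = 70.15°  ✓
  (1,4): δ = 28.50°  ✓
  (1,5): δ = 12.63°  ✓
  (1,6): δ = 49.90°  ✓
  (2,3): δ = 134.67°  ·
  (2,4): δ = 93.02°  ·
  (2,5): δ = 51.90°  ✓
  (2,6): δ = 14.63°  ✓
  (3,4): δ = 138.35°  ·
  (3,5): δ = 97.23°  ·
  (3,6): δ = 59.96°  ✓
  (4,5): δ = 138.88°  ·
  (4,6): δ = 101.61°  ·
  (5,6): δ = 142.73°  ·
antipodal pairs: 10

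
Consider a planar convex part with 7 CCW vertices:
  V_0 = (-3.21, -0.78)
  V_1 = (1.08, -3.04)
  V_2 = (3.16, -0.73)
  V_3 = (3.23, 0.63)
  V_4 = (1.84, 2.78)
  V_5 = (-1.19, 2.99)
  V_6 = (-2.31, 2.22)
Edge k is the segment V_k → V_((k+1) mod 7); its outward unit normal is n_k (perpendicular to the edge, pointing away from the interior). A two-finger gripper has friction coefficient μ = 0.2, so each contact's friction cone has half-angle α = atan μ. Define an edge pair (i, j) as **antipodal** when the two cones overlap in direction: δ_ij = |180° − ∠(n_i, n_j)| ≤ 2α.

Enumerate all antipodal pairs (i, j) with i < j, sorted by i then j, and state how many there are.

α = atan 0.2 = 11.31°;  2α = 22.62°
n_0 = (-0.4661, -0.8847)
n_1 = (+0.7431, -0.6691)
n_2 = (+0.9987, -0.0514)
n_3 = (+0.8398, +0.5429)
n_4 = (+0.0691, +0.9976)
n_5 = (-0.5665, +0.8240)
n_6 = (-0.9578, +0.2873)
  (0,1): δ = 104.22°  ·
  (0,2): δ = 65.17°  ·
  (0,3): δ = 29.34°  ·
  (0,4): δ = 23.82°  ·
  (0,5): δ = 62.29°  ·
  (0,6): δ = 101.08°  ·
  (1,2): δ = 140.95°  ·
  (1,3): δ = 105.12°  ·
  (1,4): δ = 51.96°  ·
  (1,5): δ = 13.49°  ✓
  (1,6): δ = 25.30°  ·
  (2,3): δ = 144.17°  ·
  (2,4): δ = 91.02°  ·
  (2,5): δ = 52.55°  ·
  (2,6): δ = 13.75°  ✓
  (3,4): δ = 126.85°  ·
  (3,5): δ = 88.37°  ·
  (3,6): δ = 49.58°  ·
  (4,5): δ = 141.53°  ·
  (4,6): δ = 102.73°  ·
  (5,6): δ = 141.21°  ·
antipodal pairs: 2

count = 2; pairs: (1,5), (2,6)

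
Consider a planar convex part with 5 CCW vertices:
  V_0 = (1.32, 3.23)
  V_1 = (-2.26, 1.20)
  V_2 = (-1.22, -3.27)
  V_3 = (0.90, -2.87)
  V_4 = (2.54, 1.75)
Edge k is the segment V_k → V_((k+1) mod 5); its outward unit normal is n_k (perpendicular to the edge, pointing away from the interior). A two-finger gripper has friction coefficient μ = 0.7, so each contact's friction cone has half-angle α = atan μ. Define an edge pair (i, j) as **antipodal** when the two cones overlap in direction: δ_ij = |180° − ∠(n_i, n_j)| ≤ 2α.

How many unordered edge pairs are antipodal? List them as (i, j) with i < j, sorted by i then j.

count = 5; pairs: (0,2), (0,3), (1,3), (1,4), (2,4)

α = atan 0.7 = 34.99°;  2α = 69.98°
n_0 = (-0.4933, +0.8699)
n_1 = (-0.9740, -0.2266)
n_2 = (+0.1854, -0.9827)
n_3 = (+0.9424, -0.3345)
n_4 = (+0.7716, +0.6361)
  (0,1): δ = 106.46°  ·
  (0,2): δ = 18.87°  ✓
  (0,3): δ = 40.90°  ✓
  (0,4): δ = 99.94°  ·
  (1,2): δ = 92.41°  ·
  (1,3): δ = 32.64°  ✓
  (1,4): δ = 26.40°  ✓
  (2,3): δ = 120.23°  ·
  (2,4): δ = 61.19°  ✓
  (3,4): δ = 120.96°  ·
antipodal pairs: 5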